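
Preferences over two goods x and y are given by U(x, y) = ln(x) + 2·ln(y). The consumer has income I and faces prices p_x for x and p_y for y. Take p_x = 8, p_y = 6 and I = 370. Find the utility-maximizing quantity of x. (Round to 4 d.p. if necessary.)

Tangency: MRS = (1/2)·y/x = p_x/p_y.
Rearranging, p_y·y = 2·p_x·x. Substituting into the budget gives p_x·x·(1 + 2) = I.
Demand: x*(p_x,p_y,I) = 1/3·I/p_x and y* = 2/3·I/p_y.
At p_x=8, p_y=6, I=370: x* = 1/3·370/8 = 15.4167.

x* = 15.4167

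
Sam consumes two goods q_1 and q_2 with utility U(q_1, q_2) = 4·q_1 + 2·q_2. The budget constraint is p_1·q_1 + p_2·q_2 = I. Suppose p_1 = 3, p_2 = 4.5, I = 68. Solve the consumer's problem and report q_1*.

Linear utility — the consumer picks whichever good has higher MU/price: 4/3 = 1.3333 vs 2/4.5 = 0.4444.
q_1 gives more utility per dollar, so spend all income on q_1: q_1* = I/p_1, q_2* = 0.
Numerically: q_1* = 22.6667, q_2* = 0.

q_1* = 22.6667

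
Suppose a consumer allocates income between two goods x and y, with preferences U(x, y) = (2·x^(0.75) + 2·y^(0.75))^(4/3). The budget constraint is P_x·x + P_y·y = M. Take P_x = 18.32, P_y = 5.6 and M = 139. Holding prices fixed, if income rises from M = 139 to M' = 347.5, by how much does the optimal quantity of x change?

Δx* = 0.316

From the CES first-order condition, (y/x)^(0.25) = P_x/P_y.
Hence y/x = (P_x/P_y)^(1/(0.25)), i.e. raised to the 4 power.
Substitute y = (y/x)·x into the budget: x* = M/(P_x + P_y·(y/x)).
Numerically y/x = 114.538046, so x* = 139/(18.32 + 5.6·114.538046) = 0.2107.
At M' = 347.5: x* = 0.5267. Change: 0.5267 − 0.2107 = 0.316.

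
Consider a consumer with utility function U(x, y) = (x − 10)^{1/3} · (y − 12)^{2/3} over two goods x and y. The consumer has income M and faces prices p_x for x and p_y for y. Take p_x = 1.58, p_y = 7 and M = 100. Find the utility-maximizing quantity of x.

x* = 10.0422

MRS = (1/2)·(y−12)/(x−10). Tangency with p_x/p_y gives y−12 = 2·(p_x/p_y)·(x−10).
Substituting into the budget: x* = 10 + 1/3·(M − 10·p_x − 12·p_y)/p_x, and y* = 12 + 2/3·(…)/p_y.
Discretionary income = 100 − 10·1.58 − 12·7 = 0.2; x* = 10 + 1/3·0.2/1.58 = 10.0422.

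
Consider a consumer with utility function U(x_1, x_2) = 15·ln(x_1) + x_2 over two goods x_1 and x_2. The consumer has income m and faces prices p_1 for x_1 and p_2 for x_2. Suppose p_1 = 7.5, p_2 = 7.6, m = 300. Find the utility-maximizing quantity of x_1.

Set MRS = p_1/p_2: (15/x_1)/1 = p_1/p_2.
So x_1*(p_1,p_2) = 15·p_2/p_1, independent of income; and x_2* = (m − 15·p_2)/p_2.
At the given prices: x_1* = 15·7.6/7.5 = 15.2.

x_1* = 15.2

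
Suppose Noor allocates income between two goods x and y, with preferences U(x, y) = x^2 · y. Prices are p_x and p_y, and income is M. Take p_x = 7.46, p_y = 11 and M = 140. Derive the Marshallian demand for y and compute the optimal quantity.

y* = 4.2424

At p_x=7.46, p_y=11, M=140: y* = 1/3·140/11 = 4.2424.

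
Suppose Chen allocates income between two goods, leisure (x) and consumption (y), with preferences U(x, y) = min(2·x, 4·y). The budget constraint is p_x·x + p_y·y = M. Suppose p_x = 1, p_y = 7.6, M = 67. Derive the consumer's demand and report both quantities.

x* = 13.9583, y* = 6.9792

Demand: x*(p_x,p_y,M) = 4·M/(4·p_x + 2·p_y), y* = 2·M/(4·p_x + 2·p_y).
Here 4·1 + 2·7.6 = 19.2, giving x* = 13.9583 and y* = 6.9792.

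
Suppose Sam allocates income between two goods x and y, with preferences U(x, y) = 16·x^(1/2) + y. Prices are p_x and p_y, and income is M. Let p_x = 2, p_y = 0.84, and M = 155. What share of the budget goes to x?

share on x = 0.1457

Thus x* = (8·p_y/p_x)² — independent of M — with the rest of income spent on y.
Plugging in: x* = (8·0.84/2)² = 11.2896, y* = 157.6438.
Expenditure on x: 2·11.2896 = 22.5792; share = 0.1457.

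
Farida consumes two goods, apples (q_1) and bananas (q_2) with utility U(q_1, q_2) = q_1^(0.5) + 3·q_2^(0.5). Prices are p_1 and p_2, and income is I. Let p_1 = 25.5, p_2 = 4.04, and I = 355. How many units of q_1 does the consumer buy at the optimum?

q_1* = 0.2408

From the CES first-order condition, (1/3)·(q_2/q_1)^(0.5) = p_1/p_2.
Solve for the ratio: q_2/q_1 = [3·p_1/p_2]^(2).
With the ratio pinned down, the budget gives q_1* = I/(p_1 + p_2·(q_2/q_1)) and q_2* = (q_2/q_1)·q_1*.
Numerically q_2/q_1 = 358.558597, so q_1* = 355/(25.5 + 4.04·358.558597) = 0.2408.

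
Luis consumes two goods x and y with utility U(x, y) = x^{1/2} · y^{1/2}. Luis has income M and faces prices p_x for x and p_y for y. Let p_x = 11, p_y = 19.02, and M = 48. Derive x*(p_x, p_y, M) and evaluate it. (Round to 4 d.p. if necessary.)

MU_x/MU_y = (0.5·y)/(0.5·x); tangency sets this equal to p_x/p_y.
Rearranging, p_y·y = p_x·x. Substituting into the budget gives p_x·x·(1 + 1) = M.
Demand: x*(p_x,p_y,M) = 0.5·M/p_x and y* = 0.5·M/p_y.
At p_x=11, p_y=19.02, M=48: x* = 0.5·48/11 = 2.1818.

x* = 2.1818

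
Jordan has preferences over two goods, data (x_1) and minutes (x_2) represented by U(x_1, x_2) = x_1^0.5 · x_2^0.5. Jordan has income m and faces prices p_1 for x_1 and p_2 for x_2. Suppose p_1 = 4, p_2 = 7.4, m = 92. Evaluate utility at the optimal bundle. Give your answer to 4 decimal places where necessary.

The MRS is x_2/x_1. Set MRS = p_1/p_2.
Rearranging, p_2·x_2 = p_1·x_1. Substituting into the budget gives p_1·x_1·(1 + 1) = m.
Demand: x_1*(p_1,p_2,m) = 0.5·m/p_1 and x_2* = 0.5·m/p_2.
At p_1=4, p_2=7.4, m=92: x_1* = 0.5·92/4 = 11.5, x_2* = 6.2162.
Utility at the optimum: U(11.5, 6.2162) = 8.455.

V = 8.455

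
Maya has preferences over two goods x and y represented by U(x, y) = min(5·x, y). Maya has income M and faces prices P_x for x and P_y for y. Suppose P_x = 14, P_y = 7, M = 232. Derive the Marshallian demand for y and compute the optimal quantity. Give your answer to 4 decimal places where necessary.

Leontief preferences: the optimum is at the kink where x/1 = y/5, i.e. y = 5·x.
Budget: P_x·x + P_y·5·x = M, so (P_x + 5·P_y)·x = M.
Demand: x*(P_x,P_y,M) = M/(P_x + 5·P_y), y* = 5·M/(P_x + 5·P_y).
Here 14 + 5·7 = 49, giving y* = 23.6735.

y* = 23.6735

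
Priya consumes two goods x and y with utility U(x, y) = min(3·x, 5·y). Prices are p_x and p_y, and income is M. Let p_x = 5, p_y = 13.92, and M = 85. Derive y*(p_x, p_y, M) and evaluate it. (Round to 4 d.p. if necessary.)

y* = 3.8197

With perfect complements, no substitution: consume in ratio x:y = 5:3.
Budget: p_x·x + p_y·(3/5)·x = M, so (5·p_x + 3·p_y)·x = 5·M.
Demand: x*(p_x,p_y,M) = 5·M/(5·p_x + 3·p_y), y* = 3·M/(5·p_x + 3·p_y).
Here 5·5 + 3·13.92 = 66.76, giving y* = 3.8197.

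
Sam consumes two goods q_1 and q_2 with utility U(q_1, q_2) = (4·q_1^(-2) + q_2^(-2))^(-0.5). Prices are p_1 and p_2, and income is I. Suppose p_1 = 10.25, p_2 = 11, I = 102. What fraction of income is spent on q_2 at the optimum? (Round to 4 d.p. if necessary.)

share on q_2 = 0.3977

From the CES first-order condition, 4·(q_2/q_1)^(3) = p_1/p_2.
Solve for the ratio: q_2/q_1 = [(1/4)·p_1/p_2]^(1/3).
With the ratio pinned down, the budget gives q_1* = I/(p_1 + p_2·(q_2/q_1)) and q_2* = (q_2/q_1)·q_1*.
Numerically q_2/q_1 = 0.615305, so q_1* = 102/(10.25 + 11·0.615305) = 5.9935 and q_2* = 0.615305·5.9935 = 3.6878.
Expenditure on q_2: 11·3.6878 = 40.5663; share = 0.3977.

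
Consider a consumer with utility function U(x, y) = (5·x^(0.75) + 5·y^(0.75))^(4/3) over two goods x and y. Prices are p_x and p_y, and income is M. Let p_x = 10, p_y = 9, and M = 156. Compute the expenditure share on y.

MRS = MU_x/MU_y = (y/x)^(0.25). Set equal to p_x/p_y.
Hence y/x = (p_x/p_y)^(1/(0.25)), i.e. raised to the 4 power.
Substitute y = (y/x)·x into the budget: x* = M/(p_x + p_y·(y/x)).
Numerically y/x = 1.524158, so x* = 156/(10 + 9·1.524158) = 6.5774 and y* = 1.524158·6.5774 = 10.0251.
Expenditure on y: 9·10.0251 = 90.2256; share = 0.5784.

share on y = 0.5784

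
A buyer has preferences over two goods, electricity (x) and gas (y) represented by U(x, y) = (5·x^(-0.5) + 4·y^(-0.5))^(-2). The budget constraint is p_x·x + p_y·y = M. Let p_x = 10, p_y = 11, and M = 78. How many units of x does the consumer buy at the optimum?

x* = 4.1279

MU_x ∝ 5·x^(-1.5), MU_y ∝ 4·y^(-1.5), so MRS = (5/4)·(y/x)^(1.5) = p_x/p_y.
Hence y/x = ((4/5)·p_x/p_y)^(1/(1.5)), i.e. raised to the 2/3 power.
With the ratio pinned down, the budget gives x* = M/(p_x + p_y·(y/x)) and y* = (y/x)·x*.
Numerically y/x = 0.80872, so x* = 78/(10 + 11·0.80872) = 4.1279.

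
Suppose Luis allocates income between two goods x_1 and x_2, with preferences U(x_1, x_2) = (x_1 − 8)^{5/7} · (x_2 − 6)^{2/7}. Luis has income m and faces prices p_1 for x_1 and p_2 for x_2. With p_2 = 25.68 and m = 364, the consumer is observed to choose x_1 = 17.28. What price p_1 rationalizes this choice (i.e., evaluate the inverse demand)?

p_1 = 10

This is Cobb-Douglas in (x_1−8, x_2−6): tangency gives 5/7·p_2·(x_2−6) = 2/7·p_1·(x_1−8).
Substituting into the budget: x_1* = 8 + 5/7·(m − 8·p_1 − 6·p_2)/p_1, and x_2* = 6 + 2/7·(…)/p_2.
Set x_1* = 17.28 in the demand function and solve for p_1: p_1 = 10.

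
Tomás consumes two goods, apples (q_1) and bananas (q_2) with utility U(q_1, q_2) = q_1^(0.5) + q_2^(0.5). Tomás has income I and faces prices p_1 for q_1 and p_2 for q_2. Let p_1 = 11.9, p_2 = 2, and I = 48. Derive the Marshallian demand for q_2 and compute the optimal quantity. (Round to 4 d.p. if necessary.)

q_2* = 20.5468

MU_q_1 ∝ q_1^(-0.5), MU_q_2 ∝ q_2^(-0.5), so MRS = (q_2/q_1)^(0.5) = p_1/p_2.
Hence q_2/q_1 = (p_1/p_2)^(1/(0.5)), i.e. raised to the 2 power.
With the ratio pinned down, the budget gives q_1* = I/(p_1 + p_2·(q_2/q_1)) and q_2* = (q_2/q_1)·q_1*.
Numerically q_2/q_1 = 35.4025, so q_1* = 48/(11.9 + 2·35.4025) = 0.5804 and q_2* = 35.4025·0.5804 = 20.5468.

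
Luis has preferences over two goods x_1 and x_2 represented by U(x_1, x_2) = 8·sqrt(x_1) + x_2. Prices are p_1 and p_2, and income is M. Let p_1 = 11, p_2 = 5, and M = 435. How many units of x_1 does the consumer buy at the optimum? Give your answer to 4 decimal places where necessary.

MU_x_1 = 4/√x_1, MU_x_2 = 1. Tangency: 4/√x_1 = p_1/p_2.
Thus x_1* = (4·p_2/p_1)² — independent of M — with the rest of income spent on x_2.
Plugging in: x_1* = (4·5/11)² = 3.3058.

x_1* = 3.3058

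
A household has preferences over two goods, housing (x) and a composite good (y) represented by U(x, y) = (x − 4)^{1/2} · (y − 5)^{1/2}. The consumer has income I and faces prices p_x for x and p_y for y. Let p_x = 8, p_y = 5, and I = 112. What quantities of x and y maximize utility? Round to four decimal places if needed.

x* = 7.4375, y* = 10.5

This is Cobb-Douglas in (x−4, y−5): tangency gives 0.5·p_y·(y−5) = 0.5·p_x·(x−4).
After buying the subsistence bundle (4, 5), a share 0.5 of the remaining income goes to x: x* = 4 + 0.5·(I − 4p_x − 5p_y)/p_x.
Discretionary income = 112 − 4·8 − 5·5 = 55; x* = 4 + 0.5·55/8 = 7.4375; y* = 5 + 0.5·55/5 = 10.5.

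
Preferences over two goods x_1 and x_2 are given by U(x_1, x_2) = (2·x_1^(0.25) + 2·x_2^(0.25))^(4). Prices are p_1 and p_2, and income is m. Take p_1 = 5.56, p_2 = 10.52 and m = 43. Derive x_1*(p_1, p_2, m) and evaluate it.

Numerically x_2/x_1 = 0.427312, so x_1* = 43/(5.56 + 10.52·0.427312) = 4.2763.

x_1* = 4.2763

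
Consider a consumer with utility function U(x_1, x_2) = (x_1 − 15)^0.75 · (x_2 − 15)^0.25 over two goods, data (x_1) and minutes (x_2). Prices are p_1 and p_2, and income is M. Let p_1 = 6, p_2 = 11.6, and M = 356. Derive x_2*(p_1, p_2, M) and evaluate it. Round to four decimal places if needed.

This is Cobb-Douglas in (x_1−15, x_2−15): tangency gives 0.75·p_2·(x_2−15) = 0.25·p_1·(x_1−15).
Substituting into the budget: x_1* = 15 + 0.75·(M − 15·p_1 − 15·p_2)/p_1, and x_2* = 15 + 0.25·(…)/p_2.
Discretionary income = 356 − 15·6 − 15·11.6 = 92; x_2* = 15 + 0.25·92/11.6 = 16.9828.

x_2* = 16.9828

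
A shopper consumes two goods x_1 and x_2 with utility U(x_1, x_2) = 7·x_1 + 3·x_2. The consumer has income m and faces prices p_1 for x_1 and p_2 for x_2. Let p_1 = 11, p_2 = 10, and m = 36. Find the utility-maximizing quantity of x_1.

x_1* = 3.2727

Perfect substitutes: compare marginal utility per dollar. 7/p_1 vs 3/p_2 → 0.6364 vs 0.3.
x_1 gives more utility per dollar, so spend all income on x_1: x_1* = m/p_1, x_2* = 0.
Numerically: x_1* = 3.2727, x_2* = 0.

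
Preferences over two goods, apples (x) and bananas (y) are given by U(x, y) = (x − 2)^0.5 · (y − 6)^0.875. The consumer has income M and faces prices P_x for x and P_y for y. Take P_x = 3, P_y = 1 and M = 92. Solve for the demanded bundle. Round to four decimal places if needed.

x* = 11.697, y* = 56.9091

MRS = (4/7)·(y−6)/(x−2). Tangency with P_x/P_y gives y−6 = (7/4)·(P_x/P_y)·(x−2).
Substituting into the budget: x* = 2 + 4/11·(M − 2·P_x − 6·P_y)/P_x, and y* = 6 + 7/11·(…)/P_y.
Discretionary income = 92 − 2·3 − 6·1 = 80; x* = 2 + 4/11·80/3 = 11.697; y* = 6 + 7/11·80/1 = 56.9091.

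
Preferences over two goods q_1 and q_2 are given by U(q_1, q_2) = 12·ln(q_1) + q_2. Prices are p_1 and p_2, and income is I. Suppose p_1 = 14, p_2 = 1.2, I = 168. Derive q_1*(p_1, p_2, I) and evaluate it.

MU_q_1 = 12/q_1, MU_q_2 = 1. Tangency: 12/q_1 = p_1/p_2.
So q_1*(p_1,p_2) = 12·p_2/p_1, independent of income; and q_2* = (I − 12·p_2)/p_2.
At the given prices: q_1* = 12·1.2/14 = 1.0286.

q_1* = 1.0286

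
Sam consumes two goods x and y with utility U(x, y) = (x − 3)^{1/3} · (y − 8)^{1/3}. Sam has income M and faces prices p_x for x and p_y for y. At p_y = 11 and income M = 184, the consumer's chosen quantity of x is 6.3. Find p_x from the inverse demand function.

p_x = 10

Let x' = x−3, y' = y−8. MRS = y'/x' = p_x/p_y.
After buying the subsistence bundle (3, 8), a share 0.5 of the remaining income goes to x: x* = 3 + 0.5·(M − 3p_x − 8p_y)/p_x.
Set x* = 6.3 in the demand function and solve for p_x: p_x = 10.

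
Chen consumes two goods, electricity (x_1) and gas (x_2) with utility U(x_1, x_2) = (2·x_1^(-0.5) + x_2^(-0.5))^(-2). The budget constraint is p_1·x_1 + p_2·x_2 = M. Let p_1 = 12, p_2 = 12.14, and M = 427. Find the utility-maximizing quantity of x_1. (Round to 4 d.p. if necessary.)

Numerically x_2/x_1 = 0.625108, so x_1* = 427/(12 + 12.14·0.625108) = 21.7982.

x_1* = 21.7982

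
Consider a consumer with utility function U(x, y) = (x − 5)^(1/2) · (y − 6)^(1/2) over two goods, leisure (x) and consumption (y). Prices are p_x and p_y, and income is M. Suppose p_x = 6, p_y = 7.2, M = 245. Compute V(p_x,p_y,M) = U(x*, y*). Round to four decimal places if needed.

V = 13.0693

This is Cobb-Douglas in (x−5, y−6): tangency gives 0.5·p_y·(y−6) = 0.5·p_x·(x−5).
After buying the subsistence bundle (5, 6), a share 0.5 of the remaining income goes to x: x* = 5 + 0.5·(M − 5p_x − 6p_y)/p_x.
Discretionary income = 245 − 5·6 − 6·7.2 = 171.8; x* = 5 + 0.5·171.8/6 = 19.3167; y* = 6 + 0.5·171.8/7.2 = 17.9306.
Utility at the optimum: U(19.3167, 17.9306) = 13.0693.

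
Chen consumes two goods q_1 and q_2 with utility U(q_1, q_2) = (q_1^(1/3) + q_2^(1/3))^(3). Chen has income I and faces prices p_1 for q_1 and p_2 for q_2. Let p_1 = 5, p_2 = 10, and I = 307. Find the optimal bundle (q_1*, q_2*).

MU_q_1 ∝ q_1^(-2/3), MU_q_2 ∝ q_2^(-2/3), so MRS = (q_2/q_1)^(2/3) = p_1/p_2.
Solve for the ratio: q_2/q_1 = [p_1/p_2]^(1.5).
Substitute q_2 = (q_2/q_1)·q_1 into the budget: q_1* = I/(p_1 + p_2·(q_2/q_1)).
Numerically q_2/q_1 = 0.353553, so q_1* = 307/(5 + 10·0.353553) = 35.9673 and q_2* = 0.353553·35.9673 = 12.7164.

q_1* = 35.9673, q_2* = 12.7164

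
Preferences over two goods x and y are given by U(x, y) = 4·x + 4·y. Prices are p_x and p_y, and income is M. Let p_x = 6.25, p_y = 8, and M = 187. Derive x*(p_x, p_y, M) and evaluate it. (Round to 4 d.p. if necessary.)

Numerically: x* = 29.92, y* = 0.

x* = 29.92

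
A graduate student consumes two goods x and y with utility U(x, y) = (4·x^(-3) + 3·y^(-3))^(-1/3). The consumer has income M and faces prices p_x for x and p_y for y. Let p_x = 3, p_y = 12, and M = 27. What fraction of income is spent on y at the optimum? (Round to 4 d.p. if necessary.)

share on y = 0.7247

MU_x ∝ 4·x^(-4), MU_y ∝ 3·y^(-4), so MRS = (4/3)·(y/x)^(4) = p_x/p_y.
Solve for the ratio: y/x = [(3/4)·p_x/p_y]^(0.25).
With the ratio pinned down, the budget gives x* = M/(p_x + p_y·(y/x)) and y* = (y/x)·x*.
Numerically y/x = 0.658037, so x* = 27/(3 + 12·0.658037) = 2.4779 and y* = 0.658037·2.4779 = 1.6305.
Expenditure on y: 12·1.6305 = 19.5664; share = 0.7247.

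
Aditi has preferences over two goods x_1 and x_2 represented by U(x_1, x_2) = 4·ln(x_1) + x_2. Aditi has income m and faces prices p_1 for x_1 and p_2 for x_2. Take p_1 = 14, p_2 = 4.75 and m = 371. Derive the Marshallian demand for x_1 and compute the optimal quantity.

x_1* = 1.3571

So x_1*(p_1,p_2) = 4·p_2/p_1, independent of income; and x_2* = (m − 4·p_2)/p_2.
At the given prices: x_1* = 4·4.75/14 = 1.3571.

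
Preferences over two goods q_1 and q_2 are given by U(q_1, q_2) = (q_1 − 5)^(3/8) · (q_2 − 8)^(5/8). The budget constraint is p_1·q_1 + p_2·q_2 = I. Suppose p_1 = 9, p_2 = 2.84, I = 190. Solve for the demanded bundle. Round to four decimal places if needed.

After buying the subsistence bundle (5, 8), a share 0.375 of the remaining income goes to q_1: q_1* = 5 + 0.375·(I − 5p_1 − 8p_2)/p_1.
Discretionary income = 190 − 5·9 − 8·2.84 = 122.28; q_1* = 5 + 0.375·122.28/9 = 10.095; q_2* = 8 + 0.625·122.28/2.84 = 34.9102.

q_1* = 10.095, q_2* = 34.9102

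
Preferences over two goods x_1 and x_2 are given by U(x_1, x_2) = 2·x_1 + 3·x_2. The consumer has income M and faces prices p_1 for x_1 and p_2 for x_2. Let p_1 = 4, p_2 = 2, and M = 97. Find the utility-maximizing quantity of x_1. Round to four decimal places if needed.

x_2 gives more utility per dollar, so spend all income on x_2: x_2* = M/p_2, x_1* = 0.
Numerically: x_1* = 0, x_2* = 48.5.

x_1* = 0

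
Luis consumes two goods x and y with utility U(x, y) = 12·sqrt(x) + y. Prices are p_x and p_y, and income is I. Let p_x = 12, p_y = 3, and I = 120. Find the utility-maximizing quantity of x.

Set MRS = p_x/p_y: 6·x^(−1/2) = p_x/p_y.
Solve: √x = 6·p_y/p_x, so x*(p_x,p_y) = (6·p_y/p_x)², and y* = (I − p_x·x*)/p_y.
Plugging in: x* = (6·3/12)² = 2.25.

x* = 2.25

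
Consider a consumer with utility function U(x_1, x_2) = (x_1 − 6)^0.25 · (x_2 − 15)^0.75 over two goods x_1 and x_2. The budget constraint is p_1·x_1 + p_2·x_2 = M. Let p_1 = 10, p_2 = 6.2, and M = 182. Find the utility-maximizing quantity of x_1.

x_1* = 6.725

Let x_1' = x_1−6, x_2' = x_2−15. MRS = (1/3)·x_2'/x_1' = p_1/p_2.
Substituting into the budget: x_1* = 6 + 0.25·(M − 6·p_1 − 15·p_2)/p_1, and x_2* = 15 + 0.75·(…)/p_2.
Discretionary income = 182 − 6·10 − 15·6.2 = 29; x_1* = 6 + 0.25·29/10 = 6.725.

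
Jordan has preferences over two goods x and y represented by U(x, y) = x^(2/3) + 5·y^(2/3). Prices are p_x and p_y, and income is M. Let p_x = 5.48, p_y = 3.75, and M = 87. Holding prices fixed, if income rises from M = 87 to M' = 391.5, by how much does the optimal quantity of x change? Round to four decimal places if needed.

Δx* = 0.2074

MRS = MU_x/MU_y = (1/5)·(y/x)^(1/3). Set equal to p_x/p_y.
Hence y/x = (5·p_x/p_y)^(1/(1/3)), i.e. raised to the 3 power.
With the ratio pinned down, the budget gives x* = M/(p_x + p_y·(y/x)) and y* = (y/x)·x*.
Numerically y/x = 390.083774, so x* = 87/(5.48 + 3.75·390.083774) = 0.0593.
At M' = 391.5: x* = 0.2666. Change: 0.2666 − 0.0593 = 0.2074.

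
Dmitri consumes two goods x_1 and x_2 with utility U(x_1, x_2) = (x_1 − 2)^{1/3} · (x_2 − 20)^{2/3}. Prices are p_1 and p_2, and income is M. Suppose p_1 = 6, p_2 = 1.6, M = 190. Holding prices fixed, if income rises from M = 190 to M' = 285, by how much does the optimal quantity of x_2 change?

Substituting into the budget: x_1* = 2 + 1/3·(M − 2·p_1 − 20·p_2)/p_1, and x_2* = 20 + 2/3·(…)/p_2.
Discretionary income = 190 − 2·6 − 20·1.6 = 146; x_2* = 20 + 2/3·146/1.6 = 80.8333.
At M' = 285: x_2* = 120.4167. Change: 120.4167 − 80.8333 = 39.5833.

Δx_2* = 39.5833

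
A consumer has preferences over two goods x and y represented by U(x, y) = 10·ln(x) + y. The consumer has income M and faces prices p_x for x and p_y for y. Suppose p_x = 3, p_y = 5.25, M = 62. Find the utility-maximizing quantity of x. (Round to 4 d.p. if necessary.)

So x*(p_x,p_y) = 10·p_y/p_x, independent of income; and y* = (M − 10·p_y)/p_y.
At the given prices: x* = 10·5.25/3 = 17.5.

x* = 17.5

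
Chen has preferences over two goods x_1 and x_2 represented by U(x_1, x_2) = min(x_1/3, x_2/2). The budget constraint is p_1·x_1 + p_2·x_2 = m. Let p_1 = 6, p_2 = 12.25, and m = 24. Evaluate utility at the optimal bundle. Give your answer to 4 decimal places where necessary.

V = 0.5647

Leontief preferences: the optimum is at the kink where x_1/3 = x_2/2, i.e. x_2 = (2/3)·x_1.
Budget: p_1·x_1 + p_2·(2/3)·x_1 = m, so (3·p_1 + 2·p_2)·x_1 = 3·m.
Demand: x_1*(p_1,p_2,m) = 3·m/(3·p_1 + 2·p_2), x_2* = 2·m/(3·p_1 + 2·p_2).
Here 3·6 + 2·12.25 = 42.5, giving x_1* = 1.6941 and x_2* = 1.1294.
Utility at the optimum: U(1.6941, 1.1294) = 0.5647.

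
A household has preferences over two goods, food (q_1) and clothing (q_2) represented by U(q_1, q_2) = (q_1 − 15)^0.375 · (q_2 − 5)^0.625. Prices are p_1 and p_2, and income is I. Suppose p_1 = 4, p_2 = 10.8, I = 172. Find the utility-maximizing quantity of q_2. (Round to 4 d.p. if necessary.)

q_2* = 8.3565

This is Cobb-Douglas in (q_1−15, q_2−5): tangency gives 0.375·p_2·(q_2−5) = 0.625·p_1·(q_1−15).
Substituting into the budget: q_1* = 15 + 0.375·(I − 15·p_1 − 5·p_2)/p_1, and q_2* = 5 + 0.625·(…)/p_2.
Discretionary income = 172 − 15·4 − 5·10.8 = 58; q_2* = 5 + 0.625·58/10.8 = 8.3565.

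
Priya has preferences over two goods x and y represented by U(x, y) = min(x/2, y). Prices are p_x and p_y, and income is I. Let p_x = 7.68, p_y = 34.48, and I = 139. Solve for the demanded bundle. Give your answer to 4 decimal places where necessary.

x* = 5.5778, y* = 2.7889

Demand: x*(p_x,p_y,I) = 2·I/(2·p_x + p_y), y* = I/(2·p_x + p_y).
Here 2·7.68 + 34.48 = 49.84, giving x* = 5.5778 and y* = 2.7889.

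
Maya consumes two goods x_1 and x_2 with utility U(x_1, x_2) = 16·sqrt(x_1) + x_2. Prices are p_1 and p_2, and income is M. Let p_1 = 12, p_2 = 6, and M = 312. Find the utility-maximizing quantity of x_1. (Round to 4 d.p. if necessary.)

x_1* = 16

Set MRS = p_1/p_2: 8·x_1^(−1/2) = p_1/p_2.
Solve: √x_1 = 8·p_2/p_1, so x_1*(p_1,p_2) = (8·p_2/p_1)², and x_2* = (M − p_1·x_1*)/p_2.
Plugging in: x_1* = (8·6/12)² = 16.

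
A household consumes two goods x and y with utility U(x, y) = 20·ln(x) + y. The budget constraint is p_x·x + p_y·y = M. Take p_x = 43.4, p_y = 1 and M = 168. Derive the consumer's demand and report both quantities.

Set MRS = p_x/p_y: (20/x)/1 = p_x/p_y.
So x*(p_x,p_y) = 20·p_y/p_x, independent of income; and y* = (M − 20·p_y)/p_y.
At the given prices: x* = 20·1/43.4 = 0.4608, and y* = 148.

x* = 0.4608, y* = 148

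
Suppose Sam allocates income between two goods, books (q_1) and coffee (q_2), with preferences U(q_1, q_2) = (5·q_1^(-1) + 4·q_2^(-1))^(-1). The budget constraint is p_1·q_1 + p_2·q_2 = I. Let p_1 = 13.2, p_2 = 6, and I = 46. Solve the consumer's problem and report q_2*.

From the CES first-order condition, (5/4)·(q_2/q_1)^(2) = p_1/p_2.
Solve for the ratio: q_2/q_1 = [(4/5)·p_1/p_2]^(0.5).
With the ratio pinned down, the budget gives q_1* = I/(p_1 + p_2·(q_2/q_1)) and q_2* = (q_2/q_1)·q_1*.
Numerically q_2/q_1 = 1.32665, so q_1* = 46/(13.2 + 6·1.32665) = 2.1739 and q_2* = 1.32665·2.1739 = 2.884.

q_2* = 2.884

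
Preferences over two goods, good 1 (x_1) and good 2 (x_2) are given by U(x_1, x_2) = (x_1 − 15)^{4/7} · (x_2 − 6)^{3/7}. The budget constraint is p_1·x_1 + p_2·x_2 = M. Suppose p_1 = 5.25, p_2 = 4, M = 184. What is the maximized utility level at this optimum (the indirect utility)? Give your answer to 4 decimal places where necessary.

Let x_1' = x_1−15, x_2' = x_2−6. MRS = (4/3)·x_2'/x_1' = p_1/p_2.
After buying the subsistence bundle (15, 6), a share 4/7 of the remaining income goes to x_1: x_1* = 15 + 4/7·(M − 15p_1 − 6p_2)/p_1.
Discretionary income = 184 − 15·5.25 − 6·4 = 81.25; x_1* = 15 + 4/7·81.25/5.25 = 23.8435; x_2* = 6 + 3/7·81.25/4 = 14.7054.
Utility at the optimum: U(23.8435, 14.7054) = 8.7841.

V = 8.7841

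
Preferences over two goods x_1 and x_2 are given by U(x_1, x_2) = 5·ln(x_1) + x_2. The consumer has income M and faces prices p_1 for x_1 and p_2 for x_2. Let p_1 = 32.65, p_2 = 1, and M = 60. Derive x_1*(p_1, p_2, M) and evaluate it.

x_1* = 0.1531

Set MRS = p_1/p_2: (5/x_1)/1 = p_1/p_2.
So x_1*(p_1,p_2) = 5·p_2/p_1, independent of income; and x_2* = (M − 5·p_2)/p_2.
At the given prices: x_1* = 5·1/32.65 = 0.1531.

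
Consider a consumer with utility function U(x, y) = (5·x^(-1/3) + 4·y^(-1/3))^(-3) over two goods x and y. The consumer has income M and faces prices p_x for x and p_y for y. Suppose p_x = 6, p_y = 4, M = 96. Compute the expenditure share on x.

share on x = 0.5668

Substitute y = (y/x)·x into the budget: x* = M/(p_x + p_y·(y/x)).
Numerically y/x = 1.146531, so x* = 96/(6 + 4·1.146531) = 9.0685 and y* = 1.146531·9.0685 = 10.3973.
Expenditure on x: 6·9.0685 = 54.4108; share = 0.5668.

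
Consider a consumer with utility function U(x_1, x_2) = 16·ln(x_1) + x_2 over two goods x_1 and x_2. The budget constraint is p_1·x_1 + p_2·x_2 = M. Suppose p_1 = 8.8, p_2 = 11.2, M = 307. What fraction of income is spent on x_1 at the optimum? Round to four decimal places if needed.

So x_1*(p_1,p_2) = 16·p_2/p_1, independent of income; and x_2* = (M − 16·p_2)/p_2.
At the given prices: x_1* = 16·11.2/8.8 = 20.3636, and x_2* = 11.4107.
Expenditure on x_1: 8.8·20.3636 = 179.2; share = 0.5837.

share on x_1 = 0.5837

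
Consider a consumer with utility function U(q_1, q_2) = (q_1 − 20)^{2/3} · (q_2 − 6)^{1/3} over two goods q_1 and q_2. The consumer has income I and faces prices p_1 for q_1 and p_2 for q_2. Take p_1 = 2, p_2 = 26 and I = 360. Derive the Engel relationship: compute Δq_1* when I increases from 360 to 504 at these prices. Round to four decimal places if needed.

Δq_1* = 48

Substituting into the budget: q_1* = 20 + 2/3·(I − 20·p_1 − 6·p_2)/p_1, and q_2* = 6 + 1/3·(…)/p_2.
Discretionary income = 360 − 20·2 − 6·26 = 164; q_1* = 20 + 2/3·164/2 = 74.6667.
At I' = 504: q_1* = 122.6667. Change: 122.6667 − 74.6667 = 48.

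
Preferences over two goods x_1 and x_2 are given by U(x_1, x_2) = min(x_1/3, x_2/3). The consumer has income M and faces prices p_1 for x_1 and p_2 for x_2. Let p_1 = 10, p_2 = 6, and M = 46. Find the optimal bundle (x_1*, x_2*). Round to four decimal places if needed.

x_1* = 2.875, x_2* = 2.875

Here 3·10 + 3·6 = 48, giving x_1* = 2.875 and x_2* = 2.875.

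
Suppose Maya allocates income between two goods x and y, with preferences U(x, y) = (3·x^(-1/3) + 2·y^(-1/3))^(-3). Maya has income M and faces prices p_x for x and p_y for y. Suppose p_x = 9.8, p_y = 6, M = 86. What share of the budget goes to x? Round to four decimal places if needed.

MU_x ∝ 3·x^(-4/3), MU_y ∝ 2·y^(-4/3), so MRS = (3/2)·(y/x)^(4/3) = p_x/p_y.
Hence y/x = ((2/3)·p_x/p_y)^(1/(4/3)), i.e. raised to the 0.75 power.
Substitute y = (y/x)·x into the budget: x* = M/(p_x + p_y·(y/x)).
Numerically y/x = 1.065952, so x* = 86/(9.8 + 6·1.065952) = 5.31 and y* = 1.065952·5.31 = 5.6603.
Expenditure on x: 9.8·5.31 = 52.0385; share = 0.6051.

share on x = 0.6051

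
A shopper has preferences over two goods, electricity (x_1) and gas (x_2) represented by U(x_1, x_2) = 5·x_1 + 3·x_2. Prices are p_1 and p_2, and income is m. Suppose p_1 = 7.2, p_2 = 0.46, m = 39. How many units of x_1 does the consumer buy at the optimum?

x_1* = 0

Perfect substitutes: compare marginal utility per dollar. 5/p_1 vs 3/p_2 → 0.6944 vs 6.5217.
x_2 gives more utility per dollar, so spend all income on x_2: x_2* = m/p_2, x_1* = 0.
Numerically: x_1* = 0, x_2* = 84.7826.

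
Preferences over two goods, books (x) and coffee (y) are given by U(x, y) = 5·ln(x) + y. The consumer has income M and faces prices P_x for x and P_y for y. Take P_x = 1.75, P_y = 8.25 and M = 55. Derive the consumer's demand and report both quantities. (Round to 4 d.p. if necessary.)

MU_x = 5/x, MU_y = 1. Tangency: 5/x = P_x/P_y.
So x*(P_x,P_y) = 5·P_y/P_x, independent of income; and y* = (M − 5·P_y)/P_y.
At the given prices: x* = 5·8.25/1.75 = 23.5714, and y* = 1.6667.

x* = 23.5714, y* = 1.6667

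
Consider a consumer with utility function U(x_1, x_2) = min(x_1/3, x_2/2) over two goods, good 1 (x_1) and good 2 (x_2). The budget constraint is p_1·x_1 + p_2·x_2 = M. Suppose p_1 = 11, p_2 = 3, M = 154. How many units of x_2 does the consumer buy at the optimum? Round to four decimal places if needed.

With perfect complements, no substitution: consume in ratio x_1:x_2 = 3:2.
Budget: p_1·x_1 + p_2·(2/3)·x_1 = M, so (3·p_1 + 2·p_2)·x_1 = 3·M.
Demand: x_1*(p_1,p_2,M) = 3·M/(3·p_1 + 2·p_2), x_2* = 2·M/(3·p_1 + 2·p_2).
Here 3·11 + 2·3 = 39, giving x_2* = 7.8974.

x_2* = 7.8974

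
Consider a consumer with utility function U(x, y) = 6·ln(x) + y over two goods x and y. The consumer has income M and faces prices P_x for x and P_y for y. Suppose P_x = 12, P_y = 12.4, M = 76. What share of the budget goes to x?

share on x = 0.9789

MU_x = 6/x, MU_y = 1. Tangency: 6/x = P_x/P_y.
So x*(P_x,P_y) = 6·P_y/P_x, independent of income; and y* = (M − 6·P_y)/P_y.
At the given prices: x* = 6·12.4/12 = 6.2, and y* = 0.129.
Expenditure on x: 12·6.2 = 74.4; share = 0.9789.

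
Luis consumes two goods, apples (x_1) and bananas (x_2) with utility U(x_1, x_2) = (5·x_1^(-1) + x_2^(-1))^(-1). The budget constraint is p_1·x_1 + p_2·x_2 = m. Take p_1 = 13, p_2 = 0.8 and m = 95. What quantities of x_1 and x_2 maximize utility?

x_1* = 6.5779, x_2* = 11.8585

MRS = MU_x_1/MU_x_2 = 5·(x_2/x_1)^(2). Set equal to p_1/p_2.
Solve for the ratio: x_2/x_1 = [(1/5)·p_1/p_2]^(0.5).
Substitute x_2 = (x_2/x_1)·x_1 into the budget: x_1* = m/(p_1 + p_2·(x_2/x_1)).
Numerically x_2/x_1 = 1.802776, so x_1* = 95/(13 + 0.8·1.802776) = 6.5779 and x_2* = 1.802776·6.5779 = 11.8585.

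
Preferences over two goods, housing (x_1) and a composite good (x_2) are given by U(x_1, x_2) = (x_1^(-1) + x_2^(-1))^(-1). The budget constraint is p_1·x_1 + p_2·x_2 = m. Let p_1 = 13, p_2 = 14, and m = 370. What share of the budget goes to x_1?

share on x_1 = 0.4907

MRS = MU_x_1/MU_x_2 = (x_2/x_1)^(2). Set equal to p_1/p_2.
Hence x_2/x_1 = (p_1/p_2)^(1/(2)), i.e. raised to the 0.5 power.
Substitute x_2 = (x_2/x_1)·x_1 into the budget: x_1* = m/(p_1 + p_2·(x_2/x_1)).
Numerically x_2/x_1 = 0.963624, so x_1* = 370/(13 + 14·0.963624) = 13.9671 and x_2* = 0.963624·13.9671 = 13.4591.
Expenditure on x_1: 13·13.9671 = 181.5729; share = 0.4907.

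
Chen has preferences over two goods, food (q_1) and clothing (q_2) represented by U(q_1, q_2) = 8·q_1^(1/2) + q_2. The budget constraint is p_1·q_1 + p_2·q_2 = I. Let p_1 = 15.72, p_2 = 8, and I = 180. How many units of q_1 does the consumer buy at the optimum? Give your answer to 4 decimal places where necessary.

q_1* = 4.1438

MU_q_1 = 4/√q_1, MU_q_2 = 1. Tangency: 4/√q_1 = p_1/p_2.
Solve: √q_1 = 4·p_2/p_1, so q_1*(p_1,p_2) = (4·p_2/p_1)², and q_2* = (I − p_1·q_1*)/p_2.
Plugging in: q_1* = (4·8/15.72)² = 4.1438.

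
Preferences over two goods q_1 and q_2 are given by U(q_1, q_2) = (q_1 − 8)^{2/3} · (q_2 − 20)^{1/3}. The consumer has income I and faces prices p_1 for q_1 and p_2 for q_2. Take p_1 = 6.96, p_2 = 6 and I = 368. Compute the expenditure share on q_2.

share on q_2 = 0.5003

Let q_1' = q_1−8, q_2' = q_2−20. MRS = 2·q_2'/q_1' = p_1/p_2.
After buying the subsistence bundle (8, 20), a share 2/3 of the remaining income goes to q_1: q_1* = 8 + 2/3·(I − 8p_1 − 20p_2)/p_1.
Discretionary income = 368 − 8·6.96 − 20·6 = 192.32; q_1* = 8 + 2/3·192.32/6.96 = 26.4215; q_2* = 20 + 1/3·192.32/6 = 30.6844.
Expenditure on q_2: 6·30.6844 = 184.1067; share = 0.5003.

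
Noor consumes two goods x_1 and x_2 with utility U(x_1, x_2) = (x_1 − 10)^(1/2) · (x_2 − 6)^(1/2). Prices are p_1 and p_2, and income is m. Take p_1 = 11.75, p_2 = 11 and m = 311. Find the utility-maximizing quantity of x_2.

This is Cobb-Douglas in (x_1−10, x_2−6): tangency gives 0.5·p_2·(x_2−6) = 0.5·p_1·(x_1−10).
Substituting into the budget: x_1* = 10 + 0.5·(m − 10·p_1 − 6·p_2)/p_1, and x_2* = 6 + 0.5·(…)/p_2.
Discretionary income = 311 − 10·11.75 − 6·11 = 127.5; x_2* = 6 + 0.5·127.5/11 = 11.7955.

x_2* = 11.7955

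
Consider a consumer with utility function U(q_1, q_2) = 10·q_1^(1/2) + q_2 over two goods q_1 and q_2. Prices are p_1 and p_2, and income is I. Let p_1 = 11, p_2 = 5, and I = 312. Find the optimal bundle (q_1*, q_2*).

q_1* = 5.1653, q_2* = 51.0364

MU_q_1 = 5/√q_1, MU_q_2 = 1. Tangency: 5/√q_1 = p_1/p_2.
Solve: √q_1 = 5·p_2/p_1, so q_1*(p_1,p_2) = (5·p_2/p_1)², and q_2* = (I − p_1·q_1*)/p_2.
Plugging in: q_1* = (5·5/11)² = 5.1653, q_2* = 51.0364.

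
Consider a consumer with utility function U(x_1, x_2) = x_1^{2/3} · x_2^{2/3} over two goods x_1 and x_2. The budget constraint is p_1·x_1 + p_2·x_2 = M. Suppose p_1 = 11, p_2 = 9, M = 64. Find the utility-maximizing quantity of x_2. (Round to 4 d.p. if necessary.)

x_2* = 3.5556

Demand: x_1*(p_1,p_2,M) = 0.5·M/p_1 and x_2* = 0.5·M/p_2.
At p_1=11, p_2=9, M=64: x_2* = 0.5·64/9 = 3.5556.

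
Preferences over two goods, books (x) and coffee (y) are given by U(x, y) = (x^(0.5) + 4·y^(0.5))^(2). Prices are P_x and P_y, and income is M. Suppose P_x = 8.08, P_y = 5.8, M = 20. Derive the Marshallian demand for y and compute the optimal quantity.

MRS = MU_x/MU_y = (1/4)·(y/x)^(0.5). Set equal to P_x/P_y.
Hence y/x = (4·P_x/P_y)^(1/(0.5)), i.e. raised to the 2 power.
With the ratio pinned down, the budget gives x* = M/(P_x + P_y·(y/x)) and y* = (y/x)·x*.
Numerically y/x = 31.051795, so x* = 20/(8.08 + 5.8·31.051795) = 0.1063 and y* = 31.051795·0.1063 = 3.3002.

y* = 3.3002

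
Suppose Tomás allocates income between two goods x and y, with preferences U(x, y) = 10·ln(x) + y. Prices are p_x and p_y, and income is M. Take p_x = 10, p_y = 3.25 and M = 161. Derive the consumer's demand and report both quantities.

x* = 3.25, y* = 39.5385

MU_x = 10/x, MU_y = 1. Tangency: 10/x = p_x/p_y.
So x*(p_x,p_y) = 10·p_y/p_x, independent of income; and y* = (M − 10·p_y)/p_y.
At the given prices: x* = 10·3.25/10 = 3.25, and y* = 39.5385.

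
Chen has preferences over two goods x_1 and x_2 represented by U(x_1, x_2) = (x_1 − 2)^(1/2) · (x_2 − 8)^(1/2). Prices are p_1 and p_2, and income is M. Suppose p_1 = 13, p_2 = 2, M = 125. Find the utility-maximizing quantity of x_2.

x_2* = 28.75

This is Cobb-Douglas in (x_1−2, x_2−8): tangency gives 0.5·p_2·(x_2−8) = 0.5·p_1·(x_1−2).
After buying the subsistence bundle (2, 8), a share 0.5 of the remaining income goes to x_1: x_1* = 2 + 0.5·(M − 2p_1 − 8p_2)/p_1.
Discretionary income = 125 − 2·13 − 8·2 = 83; x_2* = 8 + 0.5·83/2 = 28.75.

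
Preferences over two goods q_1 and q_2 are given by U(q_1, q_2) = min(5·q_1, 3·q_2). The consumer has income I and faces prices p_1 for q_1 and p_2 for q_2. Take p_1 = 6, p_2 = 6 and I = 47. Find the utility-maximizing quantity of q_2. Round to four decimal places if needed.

Leontief preferences: the optimum is at the kink where q_1/3 = q_2/5, i.e. q_2 = (5/3)·q_1.
Budget: p_1·q_1 + p_2·(5/3)·q_1 = I, so (3·p_1 + 5·p_2)·q_1 = 3·I.
Demand: q_1*(p_1,p_2,I) = 3·I/(3·p_1 + 5·p_2), q_2* = 5·I/(3·p_1 + 5·p_2).
Here 3·6 + 5·6 = 48, giving q_2* = 4.8958.

q_2* = 4.8958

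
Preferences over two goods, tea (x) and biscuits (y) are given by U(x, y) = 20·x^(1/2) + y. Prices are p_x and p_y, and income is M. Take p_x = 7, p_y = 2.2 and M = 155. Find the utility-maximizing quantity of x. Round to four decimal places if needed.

x* = 9.8776

Solve: √x = 10·p_y/p_x, so x*(p_x,p_y) = (10·p_y/p_x)², and y* = (M − p_x·x*)/p_y.
Plugging in: x* = (10·2.2/7)² = 9.8776.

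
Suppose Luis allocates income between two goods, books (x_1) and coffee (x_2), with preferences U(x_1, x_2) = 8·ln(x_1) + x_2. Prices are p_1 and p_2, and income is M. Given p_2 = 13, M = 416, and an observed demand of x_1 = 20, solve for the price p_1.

MU_x_1 = 8/x_1, MU_x_2 = 1. Tangency: 8/x_1 = p_1/p_2.
So x_1*(p_1,p_2) = 8·p_2/p_1, independent of income; and x_2* = (M − 8·p_2)/p_2.
Set x_1* = 20 in the demand function and solve for p_1: p_1 = 5.2.

p_1 = 5.2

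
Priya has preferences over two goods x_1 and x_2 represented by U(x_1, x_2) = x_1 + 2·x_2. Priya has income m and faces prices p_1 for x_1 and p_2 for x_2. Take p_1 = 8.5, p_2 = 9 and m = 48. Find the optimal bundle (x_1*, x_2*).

x_1* = 0, x_2* = 5.3333

Perfect substitutes: compare marginal utility per dollar. 1/p_1 vs 2/p_2 → 0.1176 vs 0.2222.
x_2 gives more utility per dollar, so spend all income on x_2: x_2* = m/p_2, x_1* = 0.
Numerically: x_1* = 0, x_2* = 5.3333.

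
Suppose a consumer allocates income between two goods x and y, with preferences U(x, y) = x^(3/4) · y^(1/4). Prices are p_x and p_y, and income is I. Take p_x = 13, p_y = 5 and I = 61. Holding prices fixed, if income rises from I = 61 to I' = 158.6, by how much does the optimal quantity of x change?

Demand: x*(p_x,p_y,I) = 0.75·I/p_x and y* = 0.25·I/p_y.
At p_x=13, p_y=5, I=61: x* = 0.75·61/13 = 3.5192.
At I' = 158.6: x* = 9.15. Change: 9.15 − 3.5192 = 5.6308.

Δx* = 5.6308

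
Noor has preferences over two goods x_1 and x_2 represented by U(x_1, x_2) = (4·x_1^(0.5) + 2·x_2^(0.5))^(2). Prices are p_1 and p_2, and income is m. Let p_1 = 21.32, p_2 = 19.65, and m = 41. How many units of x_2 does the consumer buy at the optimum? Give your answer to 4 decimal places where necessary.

x_2* = 0.4452

From the CES first-order condition, 2·(x_2/x_1)^(0.5) = p_1/p_2.
Solve for the ratio: x_2/x_1 = [(1/2)·p_1/p_2]^(2).
With the ratio pinned down, the budget gives x_1* = m/(p_1 + p_2·(x_2/x_1)) and x_2* = (x_2/x_1)·x_1*.
Numerically x_2/x_1 = 0.294299, so x_1* = 41/(21.32 + 19.65·0.294299) = 1.5127 and x_2* = 0.294299·1.5127 = 0.4452.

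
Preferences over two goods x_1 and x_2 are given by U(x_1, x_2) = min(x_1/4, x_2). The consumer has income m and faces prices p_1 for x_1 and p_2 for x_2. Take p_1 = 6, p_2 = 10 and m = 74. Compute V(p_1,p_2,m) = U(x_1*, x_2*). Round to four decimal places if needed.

V = 2.1765

With perfect complements, no substitution: consume in ratio x_1:x_2 = 4:1.
Budget: p_1·x_1 + p_2·(1/4)·x_1 = m, so (4·p_1 + p_2)·x_1 = 4·m.
Demand: x_1*(p_1,p_2,m) = 4·m/(4·p_1 + p_2), x_2* = m/(4·p_1 + p_2).
Here 4·6 + 10 = 34, giving x_1* = 8.7059 and x_2* = 2.1765.
Utility at the optimum: U(8.7059, 2.1765) = 2.1765.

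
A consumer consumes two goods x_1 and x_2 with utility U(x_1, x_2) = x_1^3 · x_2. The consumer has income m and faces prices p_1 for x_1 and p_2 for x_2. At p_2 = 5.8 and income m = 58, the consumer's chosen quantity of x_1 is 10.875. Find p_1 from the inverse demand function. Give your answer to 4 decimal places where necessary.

p_1 = 4

The MRS is 3·x_2/x_1. Set MRS = p_1/p_2.
Rearranging, p_2·x_2 = (1/3)·p_1·x_1. Substituting into the budget gives p_1·x_1·(1 + (1/3)) = m.
Demand: x_1*(p_1,p_2,m) = 0.75·m/p_1 and x_2* = 0.25·m/p_2.
Set x_1* = 10.875 in the demand function and solve for p_1: p_1 = 4.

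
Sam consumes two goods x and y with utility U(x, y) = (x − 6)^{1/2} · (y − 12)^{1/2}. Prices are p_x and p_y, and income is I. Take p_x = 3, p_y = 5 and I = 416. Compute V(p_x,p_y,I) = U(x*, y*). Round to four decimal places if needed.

V = 43.6356

Let x' = x−6, y' = y−12. MRS = y'/x' = p_x/p_y.
Substituting into the budget: x* = 6 + 0.5·(I − 6·p_x − 12·p_y)/p_x, and y* = 12 + 0.5·(…)/p_y.
Discretionary income = 416 − 6·3 − 12·5 = 338; x* = 6 + 0.5·338/3 = 62.3333; y* = 12 + 0.5·338/5 = 45.8.
Utility at the optimum: U(62.3333, 45.8) = 43.6356.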